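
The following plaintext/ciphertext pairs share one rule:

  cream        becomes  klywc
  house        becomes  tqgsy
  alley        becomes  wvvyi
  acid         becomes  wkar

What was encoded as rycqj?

demon

This is an affine cipher: with a=0,…,z=25, each position x becomes (7x+22) mod 26.
Reversing it on rycqj: r(17)→15·(17−22)≡3=d; y(24)→15·(24−22)≡4=e; c(2)→15·(2−22)≡12=m; q(16)→15·(16−22)≡14=o; j(9)→15·(9−22)≡13=n (all mod 26).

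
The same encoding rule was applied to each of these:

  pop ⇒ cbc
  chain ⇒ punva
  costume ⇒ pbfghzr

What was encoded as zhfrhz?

museum

Each letter is shifted forward by 13 in the alphabet (a Caesar shift of +13).
Undoing it on zhfrhz: z−13=m, h−13=u, f−13=s, r−13=e, h−13=u, z−13=m.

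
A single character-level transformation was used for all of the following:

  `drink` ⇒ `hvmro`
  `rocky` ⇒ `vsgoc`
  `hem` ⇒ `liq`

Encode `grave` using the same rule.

kvezi

Compare letters: d→h is +4, r→v is +4, i→m is +4 — a constant shift. Every letter moves 4 places later in the alphabet, wrapping around z→a.
For grave: g+4=k, r+4=v, a+4=e, v+4=z, e+4=i.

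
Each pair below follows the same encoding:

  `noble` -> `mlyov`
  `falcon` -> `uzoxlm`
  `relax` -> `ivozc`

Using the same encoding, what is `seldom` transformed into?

Each letter is replaced by its mirror in the alphabet: a↔z, b↔y, c↔x, and so on (the Atbash cipher).
On seldom: s↔h, e↔v, l↔o, d↔w, o↔l, m↔n.

hvowln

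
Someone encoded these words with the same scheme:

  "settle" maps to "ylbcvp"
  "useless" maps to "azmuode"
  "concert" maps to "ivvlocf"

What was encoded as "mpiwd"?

The shift increases by 1 at each position, starting from +6: 6, 7, 8, ….
Reversing it on mpiwd: m−6=g, p−7=i, i−8=a, w−9=n, d−10=t.

giant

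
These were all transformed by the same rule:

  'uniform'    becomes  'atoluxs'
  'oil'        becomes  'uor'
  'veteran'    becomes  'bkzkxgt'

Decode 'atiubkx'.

uncover

This is a Caesar cipher with shift 6.
Reversing it on atiubkx: a−6=u, t−6=n, i−6=c, u−6=o, b−6=v, k−6=e, x−6=r.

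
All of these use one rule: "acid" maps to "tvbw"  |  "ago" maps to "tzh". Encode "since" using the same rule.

Each letter is shifted forward by 19 in the alphabet (a Caesar shift of +19).
Applying it to since: s+19=l, i+19=b, n+19=g, c+19=v, e+19=x.

lbgvx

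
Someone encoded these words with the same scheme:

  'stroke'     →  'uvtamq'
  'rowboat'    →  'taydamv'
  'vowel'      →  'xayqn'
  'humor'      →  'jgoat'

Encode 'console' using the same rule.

eapuanq

The shift depends on letter class: consonant s→u is +2, but vowel o→a is +12. Two shifts are in play — +12 for a/e/i/o/u, +2 for every other letter.
For console: c(cons)+2=e, o(vowel)+12=a, n(cons)+2=p, s(cons)+2=u, o(vowel)+12=a, l(cons)+2=n, e(vowel)+12=q.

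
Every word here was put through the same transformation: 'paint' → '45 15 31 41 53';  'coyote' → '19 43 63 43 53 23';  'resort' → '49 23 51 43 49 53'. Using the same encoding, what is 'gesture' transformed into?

27 23 51 53 55 49 23

The formula is n = 2×(alphabet index, a=1) + 13.
Applying it to gesture: g=7→27, e=5→23, s=19→51, t=20→53, u=21→55, r=18→49, e=5→23.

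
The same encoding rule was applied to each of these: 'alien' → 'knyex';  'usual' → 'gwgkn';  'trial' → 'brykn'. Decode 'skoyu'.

Treating letters as 0–25, the rule is x ↦ 5x + 10 (mod 26).
Undoing it on skoyu: s(18)→21·(18−10)≡12=m; k(10)→21·(10−10)≡0=a; o(14)→21·(14−10)≡6=g; y(24)→21·(24−10)≡8=i; u(20)→21·(20−10)≡2=c (all mod 26).

magic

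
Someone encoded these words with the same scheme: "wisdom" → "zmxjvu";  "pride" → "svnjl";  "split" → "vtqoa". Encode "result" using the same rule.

Each letter shifts forward by (position + 3), i.e. 3, 4, 5, … — the shift grows by one for each successive letter.
Applying it to result: r+3=u, e+4=i, s+5=x, u+6=a, l+7=s, t+8=b.

uixasb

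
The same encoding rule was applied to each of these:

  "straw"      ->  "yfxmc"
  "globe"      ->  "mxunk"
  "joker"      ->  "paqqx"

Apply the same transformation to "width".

Shifts by position in straw: pos 0: s→y (+6), pos 1: t→f (+12), pos 2: r→x (+6), pos 3: a→m (+12) — repeating every 2. It's a Vigenère-style cipher with numeric key [6,12]: position i shifts by key[i mod 2].
On width: w+6=c, i+12=u, d+6=j, t+12=f, h+6=n.

cujfn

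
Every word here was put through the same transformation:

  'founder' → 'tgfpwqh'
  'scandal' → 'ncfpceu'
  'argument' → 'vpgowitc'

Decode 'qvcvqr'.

The word is reversed, then every letter is shifted forward by 2.
Undoing it on qvcvqr: shift back: q−2=o, v−2=t, c−2=a, v−2=t, q−2=o, r−2=p → otatop; then reverse → potato.

potato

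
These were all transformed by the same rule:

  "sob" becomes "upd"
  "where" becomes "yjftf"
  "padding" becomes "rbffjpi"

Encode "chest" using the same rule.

ejfuv

Two shifts are in play — +1 for a/e/i/o/u, +2 for every other letter.
On chest: c(cons)+2=e, h(cons)+2=j, e(vowel)+1=f, s(cons)+2=u, t(cons)+2=v.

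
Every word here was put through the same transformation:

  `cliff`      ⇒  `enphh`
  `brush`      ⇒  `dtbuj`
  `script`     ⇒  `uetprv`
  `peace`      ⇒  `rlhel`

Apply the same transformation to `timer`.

The shift depends on letter class: consonant c→e is +2, but vowel i→p is +7. Two shifts are in play — +7 for a/e/i/o/u, +2 for every other letter.
Applying it to timer: t(cons)+2=v, i(vowel)+7=p, m(cons)+2=o, e(vowel)+7=l, r(cons)+2=t.

vpolt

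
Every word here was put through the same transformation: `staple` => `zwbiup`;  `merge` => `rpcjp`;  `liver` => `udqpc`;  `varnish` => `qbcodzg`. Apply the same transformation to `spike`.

Treating letters as 0–25, the rule is x ↦ 23x + 1 (mod 26).
For spike: s(18)→23·18+1≡25=z; p(15)→23·15+1≡8=i; i(8)→23·8+1≡3=d; k(10)→23·10+1≡23=x; e(4)→23·4+1≡15=p (all mod 26).

zidxp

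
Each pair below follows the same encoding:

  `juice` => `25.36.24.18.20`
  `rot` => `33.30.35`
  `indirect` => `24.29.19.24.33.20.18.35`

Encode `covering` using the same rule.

18.30.37.20.33.24.29.22

The number is (letter's place in the alphabet, a=1) + 15.
For covering: c=3→18, o=15→30, v=22→37, e=5→20, r=18→33, i=9→24, n=14→29, g=7→22.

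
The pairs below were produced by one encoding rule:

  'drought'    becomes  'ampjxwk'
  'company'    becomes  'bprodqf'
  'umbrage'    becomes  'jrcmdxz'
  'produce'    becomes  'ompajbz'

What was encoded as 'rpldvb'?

mosaic

Each letter's alphabet position (a=0..z=25) is mapped through 25·x+3 mod 26 — an affine cipher.
Undoing it on rpldvb: r(17)→25·(17−3)≡12=m; p(15)→25·(15−3)≡14=o; l(11)→25·(11−3)≡18=s; d(3)→25·(3−3)≡0=a; v(21)→25·(21−3)≡8=i; b(1)→25·(1−3)≡2=c (all mod 26).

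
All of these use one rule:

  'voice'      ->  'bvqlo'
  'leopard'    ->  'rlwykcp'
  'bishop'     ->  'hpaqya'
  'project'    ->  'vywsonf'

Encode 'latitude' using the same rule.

rhbrdfpr

The shift increases by 1 at each position, starting from +6: 6, 7, 8, ….
For latitude: l+6=r, a+7=h, t+8=b, i+9=r, t+10=d, u+11=f, d+12=p, e+13=r.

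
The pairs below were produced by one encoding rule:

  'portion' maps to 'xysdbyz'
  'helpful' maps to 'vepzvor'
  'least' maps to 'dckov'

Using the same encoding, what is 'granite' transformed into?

odsxkbq

The output letters match the input read backwards, each shifted +10: portion reversed is noitrop. Read the word backwards and shift each letter +10.
On granite: reverse → etinarg; then shift: e+10=o, t+10=d, i+10=s, n+10=x, a+10=k, r+10=b, g+10=q.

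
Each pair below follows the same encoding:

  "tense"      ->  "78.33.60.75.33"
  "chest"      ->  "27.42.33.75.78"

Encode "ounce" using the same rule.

The formula is n = 3×(alphabet index, a=1) + 18.
On ounce: o=15→63, u=21→81, n=14→60, c=3→27, e=5→33.

63.81.60.27.33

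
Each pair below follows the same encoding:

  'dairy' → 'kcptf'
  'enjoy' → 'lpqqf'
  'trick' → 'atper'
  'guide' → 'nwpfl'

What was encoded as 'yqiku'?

Shifts by position in dairy: pos 0: d→k (+7), pos 1: a→c (+2), pos 2: i→p (+7), pos 3: r→t (+2) — repeating every 2. A repeating key of period 2 is used — shifts +7, +2 over and over.
Undoing it on yqiku: y−7=r, q−2=o, i−7=b, k−2=i, u−7=n.

robin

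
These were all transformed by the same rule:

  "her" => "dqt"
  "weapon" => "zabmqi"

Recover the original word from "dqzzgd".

Two steps: reverse the string, then apply a Caesar shift of +12.
Decoding dqzzgd: shift back: d−12=r, q−12=e, z−12=n, z−12=n, g−12=u, d−12=r → rennur; then reverse → runner.

runner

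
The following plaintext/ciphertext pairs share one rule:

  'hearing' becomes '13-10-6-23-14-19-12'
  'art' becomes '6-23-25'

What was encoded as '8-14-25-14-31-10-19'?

citizen

h is letter #8 and maps to 13: an offset of 5. Each letter is replaced by its alphabet position (a=1..z=26) + 5.
Reversing it on 8-14-25-14-31-10-19: 8→(8−5)÷1=3=c, 14→(14−5)÷1=9=i, 25→(25−5)÷1=20=t, 14→(14−5)÷1=9=i, 31→(31−5)÷1=26=z, 10→(10−5)÷1=5=e, 19→(19−5)÷1=14=n.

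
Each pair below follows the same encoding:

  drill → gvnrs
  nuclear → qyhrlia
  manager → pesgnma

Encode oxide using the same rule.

Each letter shifts forward by (position + 3), i.e. 3, 4, 5, … — the shift grows by one for each successive letter.
On oxide: o+3=r, x+4=b, i+5=n, d+6=j, e+7=l.

rbnjl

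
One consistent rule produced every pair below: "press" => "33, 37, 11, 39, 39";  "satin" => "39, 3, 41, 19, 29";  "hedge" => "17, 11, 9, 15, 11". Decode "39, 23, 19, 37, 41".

skirt

With a=1..z=26, the number is 2·pos + 1.
Undoing it on 39, 23, 19, 37, 41: 39→(39−1)÷2=19=s, 23→(23−1)÷2=11=k, 19→(19−1)÷2=9=i, 37→(37−1)÷2=18=r, 41→(41−1)÷2=20=t.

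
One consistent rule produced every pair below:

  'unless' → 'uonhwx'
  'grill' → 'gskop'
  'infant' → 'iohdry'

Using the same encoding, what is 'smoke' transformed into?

snqni

In unless: u→u is +0, n→o is +1, l→n is +2, e→h is +3 — the shift increases by 1 each position. Each letter shifts forward by its position index (0, 1, 2, …) — the shift grows by one for each successive letter.
On smoke: s+0=s, m+1=n, o+2=q, k+3=n, e+4=i.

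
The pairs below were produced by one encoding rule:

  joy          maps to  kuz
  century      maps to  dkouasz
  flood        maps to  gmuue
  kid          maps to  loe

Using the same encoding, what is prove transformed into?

qsuwk

Vowels shift forward by 6 and consonants shift forward by 1.
Applying it to prove: p(cons)+1=q, r(cons)+1=s, o(vowel)+6=u, v(cons)+1=w, e(vowel)+6=k.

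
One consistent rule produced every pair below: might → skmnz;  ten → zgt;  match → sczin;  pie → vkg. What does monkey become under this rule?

The rule splits by letter class: vowels +2, consonants +6.
On monkey: m(cons)+6=s, o(vowel)+2=q, n(cons)+6=t, k(cons)+6=q, e(vowel)+2=g, y(cons)+6=e.

sqtqge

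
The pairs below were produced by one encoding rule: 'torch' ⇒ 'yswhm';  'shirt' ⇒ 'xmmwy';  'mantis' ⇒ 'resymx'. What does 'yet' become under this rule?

diy

Two shifts are in play — +4 for a/e/i/o/u, +5 for every other letter.
Applying it to yet: y(cons)+5=d, e(vowel)+4=i, t(cons)+5=y.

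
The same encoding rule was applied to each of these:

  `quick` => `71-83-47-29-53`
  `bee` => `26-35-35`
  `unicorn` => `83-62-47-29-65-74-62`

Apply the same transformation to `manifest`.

Each letter becomes 3×(its alphabet position, a=1..z=26) + 20.
Applying it to manifest: m=13→59, a=1→23, n=14→62, i=9→47, f=6→38, e=5→35, s=19→77, t=20→80.

59-23-62-47-38-35-77-80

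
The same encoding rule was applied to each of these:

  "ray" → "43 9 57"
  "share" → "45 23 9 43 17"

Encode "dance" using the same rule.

r(#18)→43 and a(#1)→9: differences scale by 2, so n = 2·pos + 7. Each letter becomes 2×(its alphabet position, a=1..z=26) + 7.
On dance: d=4→15, a=1→9, n=14→35, c=3→13, e=5→17.

15 9 35 13 17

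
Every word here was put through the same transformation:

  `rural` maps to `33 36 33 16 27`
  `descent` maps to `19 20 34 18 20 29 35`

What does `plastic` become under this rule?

31 27 16 34 35 24 18

r is letter #18 and maps to 33: an offset of 15. Each letter is replaced by its alphabet position (a=1..z=26) + 15.
On plastic: p=16→31, l=12→27, a=1→16, s=19→34, t=20→35, i=9→24, c=3→18.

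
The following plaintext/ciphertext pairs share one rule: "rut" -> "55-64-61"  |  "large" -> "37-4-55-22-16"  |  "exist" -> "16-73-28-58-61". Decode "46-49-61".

r(#18)→55 and u(#21)→64: differences scale by 3, so n = 3·pos + 1. With a=1..z=26, the number is 3·pos + 1.
Reversing it on 46-49-61: 46→(46−1)÷3=15=o, 49→(49−1)÷3=16=p, 61→(61−1)÷3=20=t.

opt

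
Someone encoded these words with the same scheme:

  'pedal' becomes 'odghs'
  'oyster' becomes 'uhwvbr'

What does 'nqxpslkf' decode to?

chipmunk

The output letters match the input read backwards, each shifted +3: pedal reversed is ladep. The word is reversed, then every letter is shifted forward by 3.
Undoing it on nqxpslkf: shift back: n−3=k, q−3=n, x−3=u, p−3=m, s−3=p, l−3=i, k−3=h, f−3=c → knumpihc; then reverse → chipmunk.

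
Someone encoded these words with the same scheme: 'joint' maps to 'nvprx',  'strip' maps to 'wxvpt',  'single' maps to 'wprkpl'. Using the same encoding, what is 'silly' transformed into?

wpppc

The shift depends on letter class: consonant j→n is +4, but vowel o→v is +7. The rule splits by letter class: vowels +7, consonants +4.
Applying it to silly: s(cons)+4=w, i(vowel)+7=p, l(cons)+4=p, l(cons)+4=p, y(cons)+4=c.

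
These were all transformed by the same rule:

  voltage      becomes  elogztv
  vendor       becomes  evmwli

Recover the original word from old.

low

Each pair mirrors across the alphabet (v↔e, o↔l, l↔o): positions sum to 25. Letters are reflected about the middle of the alphabet (position → 25−position): Atbash.
Reversing it on old: o↔l, l↔o, d↔w.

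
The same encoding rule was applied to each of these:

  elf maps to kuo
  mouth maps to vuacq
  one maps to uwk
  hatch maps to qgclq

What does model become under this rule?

vumku

The shift depends on letter class: consonant l→u is +9, but vowel e→k is +6. Two shifts are in play — +6 for a/e/i/o/u, +9 for every other letter.
Applying it to model: m(cons)+9=v, o(vowel)+6=u, d(cons)+9=m, e(vowel)+6=k, l(cons)+9=u.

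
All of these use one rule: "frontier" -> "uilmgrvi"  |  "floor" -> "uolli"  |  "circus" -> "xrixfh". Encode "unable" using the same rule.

fmzyov

Each pair mirrors across the alphabet (f↔u, r↔i, o↔l): positions sum to 25. Each letter is replaced by its mirror in the alphabet: a↔z, b↔y, c↔x, and so on (the Atbash cipher).
On unable: u↔f, n↔m, a↔z, b↔y, l↔o, e↔v.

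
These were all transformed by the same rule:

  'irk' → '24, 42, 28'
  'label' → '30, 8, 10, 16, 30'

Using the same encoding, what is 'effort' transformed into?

i(#9)→24 and r(#18)→42: differences scale by 2, so n = 2·pos + 6. Each letter becomes 2×(its alphabet position, a=1..z=26) + 6.
For effort: e=5→16, f=6→18, f=6→18, o=15→36, r=18→42, t=20→46.

16, 18, 18, 36, 42, 46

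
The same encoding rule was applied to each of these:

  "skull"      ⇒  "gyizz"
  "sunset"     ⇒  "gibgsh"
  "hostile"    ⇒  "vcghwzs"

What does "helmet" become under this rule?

Each letter is shifted forward by 14 in the alphabet (a Caesar shift of +14).
On helmet: h+14=v, e+14=s, l+14=z, m+14=a, e+14=s, t+14=h.

vszash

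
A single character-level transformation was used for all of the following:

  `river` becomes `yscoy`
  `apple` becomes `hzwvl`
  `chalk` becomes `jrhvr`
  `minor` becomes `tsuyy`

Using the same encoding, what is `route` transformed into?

yybdl

Shifts by position in river: pos 0: r→y (+7), pos 1: i→s (+10), pos 2: v→c (+7), pos 3: e→o (+10) — repeating every 2. The shifts repeat in a cycle of length 2: positions 0,1,… shift by +7, +10, then the pattern repeats.
For route: r+7=y, o+10=y, u+7=b, t+10=d, e+7=l.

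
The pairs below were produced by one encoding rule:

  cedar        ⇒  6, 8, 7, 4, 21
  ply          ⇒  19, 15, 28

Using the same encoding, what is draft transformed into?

7, 21, 4, 9, 23

c is letter #3 and maps to 6: an offset of 3. The number is (letter's place in the alphabet, a=1) + 3.
On draft: d=4→7, r=18→21, a=1→4, f=6→9, t=20→23.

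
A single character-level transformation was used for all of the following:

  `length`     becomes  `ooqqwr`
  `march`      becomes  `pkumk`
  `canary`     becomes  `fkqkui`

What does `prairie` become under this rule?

The shifts repeat in a cycle of length 2: positions 0,1,… shift by +3, +10, then the pattern repeats.
Applying it to prairie: p+3=s, r+10=b, a+3=d, i+10=s, r+3=u, i+10=s, e+3=h.

sbdsush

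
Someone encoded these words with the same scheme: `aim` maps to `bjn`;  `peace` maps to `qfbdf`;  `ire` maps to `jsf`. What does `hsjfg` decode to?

grief

Compare letters: a→b is +1, i→j is +1, m→n is +1 — a constant shift. Every letter moves 1 place later in the alphabet, wrapping around z→a.
Reversing it on hsjfg: h−1=g, s−1=r, j−1=i, f−1=e, g−1=f.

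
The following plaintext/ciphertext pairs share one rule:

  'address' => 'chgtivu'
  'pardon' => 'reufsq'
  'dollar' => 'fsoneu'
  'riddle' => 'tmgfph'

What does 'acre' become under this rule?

cgug

Shifts by position in address: pos 0: a→c (+2), pos 1: d→h (+4), pos 2: d→g (+3), pos 3: r→t (+2), pos 4: e→i (+4), pos 5: s→v (+3) — repeating every 3. A repeating key of period 3 is used — shifts +2, +4, +3 over and over.
For acre: a+2=c, c+4=g, r+3=u, e+2=g.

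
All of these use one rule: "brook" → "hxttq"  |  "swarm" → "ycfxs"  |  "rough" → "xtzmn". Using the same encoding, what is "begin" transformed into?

Two shifts are in play — +5 for a/e/i/o/u, +6 for every other letter.
Applying it to begin: b(cons)+6=h, e(vowel)+5=j, g(cons)+6=m, i(vowel)+5=n, n(cons)+6=t.

hjmnt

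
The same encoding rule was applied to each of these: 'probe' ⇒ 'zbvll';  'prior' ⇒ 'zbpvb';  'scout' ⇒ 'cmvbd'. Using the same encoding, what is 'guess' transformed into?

qblcc

Two shifts are in play — +7 for a/e/i/o/u, +10 for every other letter.
On guess: g(cons)+10=q, u(vowel)+7=b, e(vowel)+7=l, s(cons)+10=c, s(cons)+10=c.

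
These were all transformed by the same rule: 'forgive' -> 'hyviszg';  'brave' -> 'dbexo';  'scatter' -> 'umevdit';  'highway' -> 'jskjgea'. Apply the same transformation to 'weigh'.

Shifts by position in forgive: pos 0: f→h (+2), pos 1: o→y (+10), pos 2: r→v (+4), pos 3: g→i (+2), pos 4: i→s (+10), pos 5: v→z (+4) — repeating every 3. It's a Vigenère-style cipher with numeric key [2,10,4]: position i shifts by key[i mod 3].
On weigh: w+2=y, e+10=o, i+4=m, g+2=i, h+10=r.

yomir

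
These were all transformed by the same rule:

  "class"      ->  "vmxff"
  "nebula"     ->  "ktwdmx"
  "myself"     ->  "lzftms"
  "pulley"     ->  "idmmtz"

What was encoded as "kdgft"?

nurse

This is an affine cipher: with a=0,…,z=25, each position x becomes (25x+23) mod 26.
Undoing it on kdgft: k(10)→25·(10−23)≡13=n; d(3)→25·(3−23)≡20=u; g(6)→25·(6−23)≡17=r; f(5)→25·(5−23)≡18=s; t(19)→25·(19−23)≡4=e (all mod 26).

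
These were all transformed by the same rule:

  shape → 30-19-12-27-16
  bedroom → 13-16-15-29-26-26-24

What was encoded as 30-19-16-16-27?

s is letter #19 and maps to 30: an offset of 11. Each letter is replaced by its alphabet position (a=1..z=26) + 11.
Undoing it on 30-19-16-16-27: 30→(30−11)÷1=19=s, 19→(19−11)÷1=8=h, 16→(16−11)÷1=5=e, 16→(16−11)÷1=5=e, 27→(27−11)÷1=16=p.

sheep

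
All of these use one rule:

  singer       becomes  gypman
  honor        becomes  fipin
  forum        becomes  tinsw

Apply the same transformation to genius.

mapysg

s(18)→g(6) and i(8)→y(24) fit y≡19x+2 (mod 26); the inverse of 19 mod 26 is 11. Each letter's alphabet position (a=0..z=25) is mapped through 19·x+2 mod 26 — an affine cipher.
For genius: g(6)→19·6+2≡12=m; e(4)→19·4+2≡0=a; n(13)→19·13+2≡15=p; i(8)→19·8+2≡24=y; u(20)→19·20+2≡18=s; s(18)→19·18+2≡6=g (all mod 26).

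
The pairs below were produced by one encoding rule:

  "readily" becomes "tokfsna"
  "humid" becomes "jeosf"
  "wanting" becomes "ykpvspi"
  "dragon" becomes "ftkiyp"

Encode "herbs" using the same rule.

jotdu

The shift depends on letter class: consonant r→t is +2, but vowel e→o is +10. Two shifts are in play — +10 for a/e/i/o/u, +2 for every other letter.
For herbs: h(cons)+2=j, e(vowel)+10=o, r(cons)+2=t, b(cons)+2=d, s(cons)+2=u.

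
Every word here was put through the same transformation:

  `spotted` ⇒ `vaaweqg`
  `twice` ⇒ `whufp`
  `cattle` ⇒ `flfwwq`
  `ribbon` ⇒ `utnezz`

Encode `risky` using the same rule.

utenj

Shifts by position in spotted: pos 0: s→v (+3), pos 1: p→a (+11), pos 2: o→a (+12), pos 3: t→w (+3), pos 4: t→e (+11), pos 5: e→q (+12) — repeating every 3. It's a Vigenère-style cipher with numeric key [3,11,12]: position i shifts by key[i mod 3].
For risky: r+3=u, i+11=t, s+12=e, k+3=n, y+11=j.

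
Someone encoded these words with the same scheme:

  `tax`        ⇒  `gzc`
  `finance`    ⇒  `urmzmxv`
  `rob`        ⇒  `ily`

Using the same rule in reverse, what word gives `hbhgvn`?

Each pair mirrors across the alphabet (t↔g, a↔z, x↔c): positions sum to 25. This is the alphabet-reversal cipher (Atbash): a becomes z, b becomes y, etc.
Reversing it on hbhgvn: h↔s, b↔y, h↔s, g↔t, v↔e, n↔m.

system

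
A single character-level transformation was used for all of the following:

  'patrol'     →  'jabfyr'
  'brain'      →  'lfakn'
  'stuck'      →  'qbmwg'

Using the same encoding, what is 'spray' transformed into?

qjfae

This is an affine cipher: with a=0,…,z=25, each position x becomes (11x+0) mod 26.
For spray: s(18)→11·18+0≡16=q; p(15)→11·15+0≡9=j; r(17)→11·17+0≡5=f; a(0)→11·0+0≡0=a; y(24)→11·24+0≡4=e (all mod 26).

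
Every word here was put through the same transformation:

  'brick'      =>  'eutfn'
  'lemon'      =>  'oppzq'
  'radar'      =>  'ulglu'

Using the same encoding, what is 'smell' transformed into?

vppoo

The shift depends on letter class: consonant b→e is +3, but vowel i→t is +11. Vowels shift forward by 11 and consonants shift forward by 3.
On smell: s(cons)+3=v, m(cons)+3=p, e(vowel)+11=p, l(cons)+3=o, l(cons)+3=o.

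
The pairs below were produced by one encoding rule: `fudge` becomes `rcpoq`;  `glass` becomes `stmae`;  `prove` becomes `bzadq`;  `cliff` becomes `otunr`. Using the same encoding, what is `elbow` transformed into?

Shifts by position in fudge: pos 0: f→r (+12), pos 1: u→c (+8), pos 2: d→p (+12), pos 3: g→o (+8) — repeating every 2. A repeating key of period 2 is used — shifts +12, +8 over and over.
For elbow: e+12=q, l+8=t, b+12=n, o+8=w, w+12=i.

qtnwi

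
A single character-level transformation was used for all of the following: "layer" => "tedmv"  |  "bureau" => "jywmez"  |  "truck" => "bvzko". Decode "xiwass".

person

Shifts by position in layer: pos 0: l→t (+8), pos 1: a→e (+4), pos 2: y→d (+5), pos 3: e→m (+8), pos 4: r→v (+4) — repeating every 3. It's a Vigenère-style cipher with numeric key [8,4,5]: position i shifts by key[i mod 3].
Decoding xiwass: x−8=p, i−4=e, w−5=r, a−8=s, s−4=o, s−5=n.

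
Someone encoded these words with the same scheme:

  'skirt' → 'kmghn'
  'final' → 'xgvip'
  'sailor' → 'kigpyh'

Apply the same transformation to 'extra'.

uznhi

Each letter's alphabet position (a=0..z=25) is mapped through 3·x+8 mod 26 — an affine cipher.
Applying it to extra: e(4)→3·4+8≡20=u; x(23)→3·23+8≡25=z; t(19)→3·19+8≡13=n; r(17)→3·17+8≡7=h; a(0)→3·0+8≡8=i (all mod 26).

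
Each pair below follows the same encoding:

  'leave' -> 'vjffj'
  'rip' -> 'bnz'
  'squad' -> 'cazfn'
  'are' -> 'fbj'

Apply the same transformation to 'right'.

bnqrd

The shift depends on letter class: consonant l→v is +10, but vowel e→j is +5. Two shifts are in play — +5 for a/e/i/o/u, +10 for every other letter.
Applying it to right: r(cons)+10=b, i(vowel)+5=n, g(cons)+10=q, h(cons)+10=r, t(cons)+10=d.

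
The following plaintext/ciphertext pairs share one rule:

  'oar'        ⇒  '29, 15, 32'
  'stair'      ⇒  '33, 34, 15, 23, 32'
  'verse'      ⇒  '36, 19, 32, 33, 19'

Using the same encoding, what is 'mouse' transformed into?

o is letter #15 and maps to 29: an offset of 14. The number is (letter's place in the alphabet, a=1) + 14.
For mouse: m=13→27, o=15→29, u=21→35, s=19→33, e=5→19.

27, 29, 35, 33, 19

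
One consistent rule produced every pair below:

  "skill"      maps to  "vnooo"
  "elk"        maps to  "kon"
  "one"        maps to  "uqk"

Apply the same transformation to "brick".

The shift depends on letter class: consonant s→v is +3, but vowel i→o is +6. Two shifts are in play — +6 for a/e/i/o/u, +3 for every other letter.
On brick: b(cons)+3=e, r(cons)+3=u, i(vowel)+6=o, c(cons)+3=f, k(cons)+3=n.

euofn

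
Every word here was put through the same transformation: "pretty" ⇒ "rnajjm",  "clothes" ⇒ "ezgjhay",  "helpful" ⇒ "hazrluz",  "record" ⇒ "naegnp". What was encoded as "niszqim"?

p(15)→r(17) and r(17)→n(13) fit y≡11x+8 (mod 26); the inverse of 11 mod 26 is 19. This is an affine cipher: with a=0,…,z=25, each position x becomes (11x+8) mod 26.
Undoing it on niszqim: n(13)→19·(13−8)≡17=r; i(8)→19·(8−8)≡0=a; s(18)→19·(18−8)≡8=i; z(25)→19·(25−8)≡11=l; q(16)→19·(16−8)≡22=w; i(8)→19·(8−8)≡0=a; m(12)→19·(12−8)≡24=y (all mod 26).

railway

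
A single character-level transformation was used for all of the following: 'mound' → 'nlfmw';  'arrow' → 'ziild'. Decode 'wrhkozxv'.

Each pair mirrors across the alphabet (m↔n, o↔l, u↔f): positions sum to 25. Each letter is replaced by its mirror in the alphabet: a↔z, b↔y, c↔x, and so on (the Atbash cipher).
Reversing it on wrhkozxv: w↔d, r↔i, h↔s, k↔p, o↔l, z↔a, x↔c, v↔e.

displace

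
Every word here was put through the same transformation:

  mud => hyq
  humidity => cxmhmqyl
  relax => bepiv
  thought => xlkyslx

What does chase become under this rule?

The output letters match the input read backwards, each shifted +4: mud reversed is dum. Read the word backwards and shift each letter +4.
Applying it to chase: reverse → esahc; then shift: e+4=i, s+4=w, a+4=e, h+4=l, c+4=g.

iwelg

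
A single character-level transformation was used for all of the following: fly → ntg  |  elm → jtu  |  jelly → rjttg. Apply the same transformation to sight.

anopb

The shift depends on letter class: consonant f→n is +8, but vowel e→j is +5. Two shifts are in play — +5 for a/e/i/o/u, +8 for every other letter.
On sight: s(cons)+8=a, i(vowel)+5=n, g(cons)+8=o, h(cons)+8=p, t(cons)+8=b.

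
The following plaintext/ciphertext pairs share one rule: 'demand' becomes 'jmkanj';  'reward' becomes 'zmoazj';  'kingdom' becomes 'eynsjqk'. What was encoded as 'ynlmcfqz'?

investor

Each letter's alphabet position (a=0..z=25) is mapped through 3·x+0 mod 26 — an affine cipher.
Reversing it on ynlmcfqz: y(24)→9·(24−0)≡8=i; n(13)→9·(13−0)≡13=n; l(11)→9·(11−0)≡21=v; m(12)→9·(12−0)≡4=e; c(2)→9·(2−0)≡18=s; f(5)→9·(5−0)≡19=t; q(16)→9·(16−0)≡14=o; z(25)→9·(25−0)≡17=r (all mod 26).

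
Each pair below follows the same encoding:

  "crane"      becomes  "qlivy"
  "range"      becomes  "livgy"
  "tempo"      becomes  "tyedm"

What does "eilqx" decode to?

march

c(2)→q(16) and r(17)→l(11) fit y≡17x+8 (mod 26); the inverse of 17 mod 26 is 23. This is an affine cipher: with a=0,…,z=25, each position x becomes (17x+8) mod 26.
Undoing it on eilqx: e(4)→23·(4−8)≡12=m; i(8)→23·(8−8)≡0=a; l(11)→23·(11−8)≡17=r; q(16)→23·(16−8)≡2=c; x(23)→23·(23−8)≡7=h (all mod 26).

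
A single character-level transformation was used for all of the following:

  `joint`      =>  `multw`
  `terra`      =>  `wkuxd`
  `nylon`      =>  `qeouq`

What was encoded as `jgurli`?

garlic

It's a Vigenère-style cipher with numeric key [3,6]: position i shifts by key[i mod 2].
Decoding jgurli: j−3=g, g−6=a, u−3=r, r−6=l, l−3=i, i−6=c.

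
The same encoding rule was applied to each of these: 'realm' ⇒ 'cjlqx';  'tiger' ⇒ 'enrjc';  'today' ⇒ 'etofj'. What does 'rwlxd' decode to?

grass

Shifts by position in realm: pos 0: r→c (+11), pos 1: e→j (+5), pos 2: a→l (+11), pos 3: l→q (+5) — repeating every 2. It's a Vigenère-style cipher with numeric key [11,5]: position i shifts by key[i mod 2].
Reversing it on rwlxd: r−11=g, w−5=r, l−11=a, x−5=s, d−11=s.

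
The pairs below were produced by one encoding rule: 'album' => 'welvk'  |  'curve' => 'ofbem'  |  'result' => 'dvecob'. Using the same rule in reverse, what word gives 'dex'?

nut

Read the word backwards and shift each letter +10.
Decoding dex: shift back: d−10=t, e−10=u, x−10=n → tun; then reverse → nut.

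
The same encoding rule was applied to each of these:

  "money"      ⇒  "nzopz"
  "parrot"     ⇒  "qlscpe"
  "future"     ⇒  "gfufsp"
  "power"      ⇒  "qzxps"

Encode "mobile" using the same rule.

nzctmp

The shifts repeat in a cycle of length 2: positions 0,1,… shift by +1, +11, then the pattern repeats.
On mobile: m+1=n, o+11=z, b+1=c, i+11=t, l+1=m, e+11=p.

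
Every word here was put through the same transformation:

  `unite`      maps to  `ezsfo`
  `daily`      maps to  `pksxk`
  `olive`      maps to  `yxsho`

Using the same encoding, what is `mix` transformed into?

The shift depends on letter class: consonant n→z is +12, but vowel u→e is +10. Two shifts are in play — +10 for a/e/i/o/u, +12 for every other letter.
On mix: m(cons)+12=y, i(vowel)+10=s, x(cons)+12=j.

ysj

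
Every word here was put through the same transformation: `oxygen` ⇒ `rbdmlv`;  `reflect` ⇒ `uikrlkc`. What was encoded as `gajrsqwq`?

In oxygen: o→r is +3, x→b is +4, y→d is +5, g→m is +6 — the shift increases by 1 each position. Letter i (0-indexed) is shifted by i+3, so successive shifts are 3, 4, 5, ….
Undoing it on gajrsqwq: g−3=d, a−4=w, j−5=e, r−6=l, s−7=l, q−8=i, w−9=n, q−10=g.

dwelling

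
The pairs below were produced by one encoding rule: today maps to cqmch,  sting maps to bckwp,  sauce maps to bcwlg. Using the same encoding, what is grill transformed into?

Vowels shift forward by 2 and consonants shift forward by 9.
Applying it to grill: g(cons)+9=p, r(cons)+9=a, i(vowel)+2=k, l(cons)+9=u, l(cons)+9=u.

pakuu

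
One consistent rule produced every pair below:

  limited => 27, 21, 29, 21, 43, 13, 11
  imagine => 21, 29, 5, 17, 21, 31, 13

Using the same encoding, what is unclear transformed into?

l(#12)→27 and i(#9)→21: differences scale by 2, so n = 2·pos + 3. With a=1..z=26, the number is 2·pos + 3.
For unclear: u=21→45, n=14→31, c=3→9, l=12→27, e=5→13, a=1→5, r=18→39.

45, 31, 9, 27, 13, 5, 39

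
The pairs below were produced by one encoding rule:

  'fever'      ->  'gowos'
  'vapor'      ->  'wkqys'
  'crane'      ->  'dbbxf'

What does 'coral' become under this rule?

Shifts by position in fever: pos 0: f→g (+1), pos 1: e→o (+10), pos 2: v→w (+1), pos 3: e→o (+10) — repeating every 2. It's a Vigenère-style cipher with numeric key [1,10]: position i shifts by key[i mod 2].
Applying it to coral: c+1=d, o+10=y, r+1=s, a+10=k, l+1=m.

dyskm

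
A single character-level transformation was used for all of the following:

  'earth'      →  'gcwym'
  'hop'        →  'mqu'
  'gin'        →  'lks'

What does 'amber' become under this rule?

crggw

The shift depends on letter class: consonant r→w is +5, but vowel e→g is +2. The rule splits by letter class: vowels +2, consonants +5.
Applying it to amber: a(vowel)+2=c, m(cons)+5=r, b(cons)+5=g, e(vowel)+2=g, r(cons)+5=w.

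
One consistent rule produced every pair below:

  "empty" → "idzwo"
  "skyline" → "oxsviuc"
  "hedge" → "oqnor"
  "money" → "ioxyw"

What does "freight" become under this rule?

drqsobp

The output letters match the input read backwards, each shifted +10: empty reversed is ytpme. The word is reversed, then every letter is shifted forward by 10.
For freight: reverse → thgierf; then shift: t+10=d, h+10=r, g+10=q, i+10=s, e+10=o, r+10=b, f+10=p.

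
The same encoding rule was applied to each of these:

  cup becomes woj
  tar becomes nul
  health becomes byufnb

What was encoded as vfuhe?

Compare letters: c→w is +20, u→o is +20, p→j is +20 — a constant shift. Each letter is shifted forward by 20 in the alphabet (a Caesar shift of +20).
Undoing it on vfuhe: v−20=b, f−20=l, u−20=a, h−20=n, e−20=k.

blank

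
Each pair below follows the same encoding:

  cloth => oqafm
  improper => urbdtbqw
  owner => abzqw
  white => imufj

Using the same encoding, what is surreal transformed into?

ezddjmx

Shifts by position in cloth: pos 0: c→o (+12), pos 1: l→q (+5), pos 2: o→a (+12), pos 3: t→f (+12), pos 4: h→m (+5) — repeating every 3. A repeating key of period 3 is used — shifts +12, +5, +12 over and over.
On surreal: s+12=e, u+5=z, r+12=d, r+12=d, e+5=j, a+12=m, l+12=x.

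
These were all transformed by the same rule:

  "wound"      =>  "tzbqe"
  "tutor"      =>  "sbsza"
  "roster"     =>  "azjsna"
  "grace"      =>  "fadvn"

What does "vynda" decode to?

clear

w(22)→t(19) and o(14)→z(25) fit y≡9x+3 (mod 26); the inverse of 9 mod 26 is 3. Treating letters as 0–25, the rule is x ↦ 9x + 3 (mod 26).
Decoding vynda: v(21)→3·(21−3)≡2=c; y(24)→3·(24−3)≡11=l; n(13)→3·(13−3)≡4=e; d(3)→3·(3−3)≡0=a; a(0)→3·(0−3)≡17=r (all mod 26).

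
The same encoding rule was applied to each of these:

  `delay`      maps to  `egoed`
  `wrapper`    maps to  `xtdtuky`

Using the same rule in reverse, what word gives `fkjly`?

eight

The shift increases by 1 at each position, starting from +1: 1, 2, 3, ….
Reversing it on fkjly: f−1=e, k−2=i, j−3=g, l−4=h, y−5=t.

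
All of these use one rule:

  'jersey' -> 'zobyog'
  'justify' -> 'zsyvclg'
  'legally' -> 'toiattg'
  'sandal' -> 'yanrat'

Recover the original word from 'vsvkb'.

tutor

j(9)→z(25) and e(4)→o(14) fit y≡23x+0 (mod 26); the inverse of 23 mod 26 is 17. Each letter's alphabet position (a=0..z=25) is mapped through 23·x+0 mod 26 — an affine cipher.
Undoing it on vsvkb: v(21)→17·(21−0)≡19=t; s(18)→17·(18−0)≡20=u; v(21)→17·(21−0)≡19=t; k(10)→17·(10−0)≡14=o; b(1)→17·(1−0)≡17=r (all mod 26).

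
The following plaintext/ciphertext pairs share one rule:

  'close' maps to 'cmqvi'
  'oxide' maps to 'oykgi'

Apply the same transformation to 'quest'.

In close: c→c is +0, l→m is +1, o→q is +2, s→v is +3 — the shift increases by 1 each position. Letter i (0-indexed) is shifted by i+0, so successive shifts are 0, 1, 2, ….
For quest: q+0=q, u+1=v, e+2=g, s+3=v, t+4=x.

qvgvx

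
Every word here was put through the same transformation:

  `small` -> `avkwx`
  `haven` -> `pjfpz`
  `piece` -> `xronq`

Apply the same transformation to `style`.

In small: s→a is +8, m→v is +9, a→k is +10, l→w is +11 — the shift increases by 1 each position. Each letter shifts forward by (position + 8), i.e. 8, 9, 10, … — the shift grows by one for each successive letter.
For style: s+8=a, t+9=c, y+10=i, l+11=w, e+12=q.

aciwq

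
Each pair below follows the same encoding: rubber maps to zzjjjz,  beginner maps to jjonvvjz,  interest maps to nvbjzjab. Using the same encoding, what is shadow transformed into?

apflte

Vowels shift forward by 5 and consonants shift forward by 8.
On shadow: s(cons)+8=a, h(cons)+8=p, a(vowel)+5=f, d(cons)+8=l, o(vowel)+5=t, w(cons)+8=e.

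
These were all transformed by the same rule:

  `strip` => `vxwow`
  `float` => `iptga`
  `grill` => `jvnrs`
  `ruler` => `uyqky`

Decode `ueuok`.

rapid

In strip: s→v is +3, t→x is +4, r→w is +5, i→o is +6 — the shift increases by 1 each position. Letter i (0-indexed) is shifted by i+3, so successive shifts are 3, 4, 5, ….
Reversing it on ueuok: u−3=r, e−4=a, u−5=p, o−6=i, k−7=d.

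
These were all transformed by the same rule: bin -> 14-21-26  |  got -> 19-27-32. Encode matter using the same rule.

The number is (letter's place in the alphabet, a=1) + 12.
On matter: m=13→25, a=1→13, t=20→32, t=20→32, e=5→17, r=18→30.

25-13-32-32-17-30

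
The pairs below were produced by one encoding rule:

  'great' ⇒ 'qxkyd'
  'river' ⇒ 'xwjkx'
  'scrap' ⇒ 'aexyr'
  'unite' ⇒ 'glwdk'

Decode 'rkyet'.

peach

g(6)→q(16) and r(17)→x(23) fit y≡3x+24 (mod 26); the inverse of 3 mod 26 is 9. This is an affine cipher: with a=0,…,z=25, each position x becomes (3x+24) mod 26.
Decoding rkyet: r(17)→9·(17−24)≡15=p; k(10)→9·(10−24)≡4=e; y(24)→9·(24−24)≡0=a; e(4)→9·(4−24)≡2=c; t(19)→9·(19−24)≡7=h (all mod 26).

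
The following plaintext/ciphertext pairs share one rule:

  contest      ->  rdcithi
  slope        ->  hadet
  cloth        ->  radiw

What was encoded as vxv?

Compare letters: c→r is +15, o→d is +15, n→c is +15 — a constant shift. Every letter moves 15 places later in the alphabet, wrapping around z→a.
Reversing it on vxv: v−15=g, x−15=i, v−15=g.

gig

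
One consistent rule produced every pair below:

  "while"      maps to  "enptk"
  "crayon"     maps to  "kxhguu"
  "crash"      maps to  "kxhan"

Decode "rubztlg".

It's a Vigenère-style cipher with numeric key [8,6,7]: position i shifts by key[i mod 3].
Undoing it on rubztlg: r−8=j, u−6=o, b−7=u, z−8=r, t−6=n, l−7=e, g−8=y.

journey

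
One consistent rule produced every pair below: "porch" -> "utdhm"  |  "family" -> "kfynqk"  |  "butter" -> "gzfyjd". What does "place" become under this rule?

uqmhj

It's a Vigenère-style cipher with numeric key [5,5,12]: position i shifts by key[i mod 3].
For place: p+5=u, l+5=q, a+12=m, c+5=h, e+5=j.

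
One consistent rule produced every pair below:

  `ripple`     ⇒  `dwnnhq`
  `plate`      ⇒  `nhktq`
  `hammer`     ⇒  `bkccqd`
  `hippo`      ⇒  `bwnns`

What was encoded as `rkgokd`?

jaguar

This is an affine cipher: with a=0,…,z=25, each position x becomes (21x+10) mod 26.
Decoding rkgokd: r(17)→5·(17−10)≡9=j; k(10)→5·(10−10)≡0=a; g(6)→5·(6−10)≡6=g; o(14)→5·(14−10)≡20=u; k(10)→5·(10−10)≡0=a; d(3)→5·(3−10)≡17=r (all mod 26).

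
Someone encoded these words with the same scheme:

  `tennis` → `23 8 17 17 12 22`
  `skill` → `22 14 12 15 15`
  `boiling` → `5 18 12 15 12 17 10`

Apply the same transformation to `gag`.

t is letter #20 and maps to 23: an offset of 3. Each letter is replaced by its alphabet position (a=1..z=26) + 3.
For gag: g=7→10, a=1→4, g=7→10.

10 4 10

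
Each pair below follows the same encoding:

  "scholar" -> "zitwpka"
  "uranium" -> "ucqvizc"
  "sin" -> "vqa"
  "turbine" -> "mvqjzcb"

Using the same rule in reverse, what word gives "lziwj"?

The output letters match the input read backwards, each shifted +8: scholar reversed is ralohcs. The word is reversed, then every letter is shifted forward by 8.
Undoing it on lziwj: shift back: l−8=d, z−8=r, i−8=a, w−8=o, j−8=b → draob; then reverse → board.

board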